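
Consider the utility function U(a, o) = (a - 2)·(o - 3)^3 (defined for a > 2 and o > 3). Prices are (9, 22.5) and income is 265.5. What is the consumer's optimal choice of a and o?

a* = 7, o* = 9

MU_a = (o−3)^3, MU_o = 3·(a−2)·(o−3)^2.
MRS = (1/3)·(o−3)/(a−2).
Tangency: set MRS = p_a/p_o = 9/22.5 = 0.4.
So (1/3)·(o − 3)/(a − 2) = 0.4, i.e. (o − 3) = 1.2·(a − 2).
Rewrite the budget in excess-of-subsistence terms: 9·(a − 2) + 22.5·(o − 3) = 265.5 − 9·2 − 22.5·3 = 180.
Substituting, 36·(a − 2) = 180, so a − 2 = 5 and a* = 7.
Then o − 3 = 1.2·5 = 6, so o* = 9.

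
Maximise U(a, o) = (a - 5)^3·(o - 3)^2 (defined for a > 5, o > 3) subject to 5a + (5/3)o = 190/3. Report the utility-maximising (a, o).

MU_a = 3·(a−5)^2·(o−3)^2, MU_o = 2·(a−5)^3·(o−3).
MRS = (3/2)·(o−3)/(a−5).
Tangency: set MRS = p_a/p_o = 5/(5/3) = 3.
So (3/2)·(o − 3)/(a − 5) = 3, i.e. (o − 3) = 2·(a − 5).
Rewrite the budget in excess-of-subsistence terms: 5·(a − 5) + (5/3)·(o − 3) = 190/3 − 5·5 − (5/3)·3 = 100/3.
Substituting, (25/3)·(a − 5) = 100/3, so a − 5 = 4 and a* = 9.
Then o − 3 = 2·4 = 8, so o* = 11.

a* = 9, o* = 11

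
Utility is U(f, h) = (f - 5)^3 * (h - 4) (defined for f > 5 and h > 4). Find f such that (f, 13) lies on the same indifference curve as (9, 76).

f = 13

U(9, 76) = 4608.
Set U(f, 13) = 4608 and solve.
With h = 13: (13 − 4) = 9, so (f − 5)^3 = 4608/9 = 512.
Taking the cube root (with f > 5): f − 5 = 8, so f = 13.
Check: U(13, 13) = 4608.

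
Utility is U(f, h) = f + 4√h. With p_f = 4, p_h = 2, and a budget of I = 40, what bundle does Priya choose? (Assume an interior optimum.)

f* = 2, h* = 16

MU_f = 1, MU_h = 4/(2√h).
MRS = 1 ÷ (4/(2√h)).
Tangency: set MRS = p_f/p_h = 4/2 = 2.
MRS depends only on h: 0.5·√h = 2 ⇒ √h = 2/0.5 = 4 ⇒ h* = 16.
From the budget, 4·f = 40 − 2·16 = 8, so f* = 2.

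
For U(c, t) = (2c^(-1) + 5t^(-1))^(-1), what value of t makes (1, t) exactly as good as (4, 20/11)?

t = 4

U depends on (c, t) only through S = 2c^(-1) + 5t^(-1), so equal utility means equal S. At (4, 20/11): S = 3.25.
With c = 1: 2·1^(-1) = 2, so 5t^(-1) = 3.25 − 2 = 1.25, i.e. t^(-1) = 0.25.
Hence t = 1/0.25 = 4.
Check: U(1, 4) = 0.3077.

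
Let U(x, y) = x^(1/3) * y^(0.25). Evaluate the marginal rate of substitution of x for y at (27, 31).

MRS = 124/81

MU_x = 1/3·x^(-2/3)·y^(0.25) and MU_y = 0.25·x^(1/3)·y^(-0.75).
MRS = MU_x/MU_y = (4/3)·y/x.
At (27, 31): MRS = 124/81.
So at (27, 31) the consumer would give up 124/81 units of y for one more unit of x.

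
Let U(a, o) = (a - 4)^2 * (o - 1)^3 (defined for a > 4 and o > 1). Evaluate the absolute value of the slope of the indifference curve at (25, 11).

MU_a = 2·(a−4)·(o−1)^3, MU_o = 3·(a−4)^2·(o−1)^2.
MRS = (2/3)·(o−1)/(a−4).
At (25, 11): MRS = 20/63.
The indifference curve has slope −20/63 at this bundle.

MRS = 20/63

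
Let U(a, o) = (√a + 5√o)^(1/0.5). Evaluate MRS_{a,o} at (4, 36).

MRS = 0.6

For CES with ρ = 0.5, MRS = (1/5)·√(o/a).
At (4, 36): MRS = 0.6.
So at (4, 36) the consumer would give up 0.6 units of o for one more unit of a.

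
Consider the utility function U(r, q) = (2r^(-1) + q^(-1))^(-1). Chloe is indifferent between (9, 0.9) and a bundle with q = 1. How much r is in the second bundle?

U depends on (r, q) only through S = 2r^(-1) + q^(-1), so equal utility means equal S. At (9, 0.9): S = 4/3.
With q = 1: 1^(-1) = 1, so 2r^(-1) = 4/3 − 1 = 1/3, i.e. r^(-1) = 1/6.
Hence r = 1/(1/6) = 6.
Check: U(6, 1) = 0.75.

r = 6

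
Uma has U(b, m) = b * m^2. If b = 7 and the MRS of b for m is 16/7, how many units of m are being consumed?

m = 32

MU_b = m^2 and MU_m = 2·b·m.
MRS = MU_b/MU_m = (1/2)·m/b.
Substitute b = 7: MRS = m/14. Setting m/14 = 16/7 gives m = (16/7)·14 = 32.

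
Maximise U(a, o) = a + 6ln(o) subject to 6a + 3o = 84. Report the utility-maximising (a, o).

a* = 8, o* = 12

MU_a = 1, MU_o = 6/o.
MRS = 1 ÷ (6/o).
Tangency: set MRS = p_a/p_o = 6/3 = 2.
MRS depends only on o: (1/6)·o = 2 ⇒ o* = 2/(1/6) = 12.
From the budget, 6·a = 84 − 3·12 = 48, so a* = 8.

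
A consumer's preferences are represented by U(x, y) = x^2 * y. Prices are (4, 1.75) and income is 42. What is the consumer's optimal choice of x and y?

MU_x = 2·x·y and MU_y = x^2.
MRS = MU_x/MU_y = (2/1)·y/x.
Tangency: set MRS = p_x/p_y = 4/1.75 = 16/7.
So (2/1)·y/x = 16/7, i.e. y = (8/7)·x.
Substitute into the budget 4·x + 1.75·y = 42: 6·x = 42, so x* = 7.
Then y* = (8/7)·7 = 8.

x* = 7, y* = 8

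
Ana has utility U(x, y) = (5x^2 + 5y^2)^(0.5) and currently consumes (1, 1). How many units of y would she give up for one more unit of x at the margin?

MRS = 1

For CES with ρ = 2, MRS = (y/x)^(-1).
At (1, 1): MRS = 1.
That is, one extra unit of x is worth 1 units of y at the margin.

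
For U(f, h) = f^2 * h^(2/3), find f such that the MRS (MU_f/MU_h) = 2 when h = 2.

f = 3

MU_f = 2·f·h^(2/3) and MU_h = 2/3·f^2·h^(-1/3).
MRS = MU_f/MU_h = (3)·h/f.
Substitute h = 2: MRS = 6/f. Setting 6/f = 2 gives f = 6/2 = 3.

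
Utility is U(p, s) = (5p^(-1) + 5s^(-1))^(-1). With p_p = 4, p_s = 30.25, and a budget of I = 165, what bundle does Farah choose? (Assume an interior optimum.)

p* = 11, s* = 4

For CES with ρ = -1, MRS = (s/p)^2.
Tangency: set MRS = p_p/p_s = 4/30.25 = 16/121.
So (s/p)^2 = 16/121; taking the square root, s/p = 4/11, i.e. s = (4/11)·p.
Substitute into the budget 4·p + 30.25·s = 165: 15·p = 165, so p* = 11 and s* = (4/11)·11 = 4.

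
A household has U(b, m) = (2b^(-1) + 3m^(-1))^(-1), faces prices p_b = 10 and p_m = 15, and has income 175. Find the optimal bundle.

For CES with ρ = -1, MRS = (2/3)·(m/b)^2.
Tangency: set MRS = p_b/p_m = 10/15 = 2/3.
So (m/b)^2 = 1; taking the square root, m/b = 1, i.e. m = b.
Substitute into the budget 10·b + 15·m = 175: 25·b = 175, so b* = 7 and m* = 7.

b* = 7, m* = 7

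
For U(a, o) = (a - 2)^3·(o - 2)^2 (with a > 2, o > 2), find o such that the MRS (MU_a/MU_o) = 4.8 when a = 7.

MU_a = 3·(a−2)^2·(o−2)^2, MU_o = 2·(a−2)^3·(o−2).
MRS = (3/2)·(o−2)/(a−2).
Substitute a = 7: MRS = (o − 2)/(10/3). Setting this equal to 4.8 gives o − 2 = 4.8·(10/3) = 16, so o = 18.

o = 18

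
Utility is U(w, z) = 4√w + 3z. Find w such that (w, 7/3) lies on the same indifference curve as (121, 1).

U(121, 1) = 47.
Set U(w, 7/3) = 47 and solve.
With z = 7/3: 4√w = 47 − 3·7/3 = 40, so √w = 10 and w = 100.
Check: U(100, 7/3) = 47.

w = 100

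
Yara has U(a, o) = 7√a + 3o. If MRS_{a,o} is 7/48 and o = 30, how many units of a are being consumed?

a = 64

MU_a = 7/(2√a), MU_o = 3.
MRS = 7/(2√a) ÷ 3.
MRS depends only on a: (7/6)/√a = 7/48 ⇒ √a = (7/6)/(7/48) = 8 ⇒ a = 64.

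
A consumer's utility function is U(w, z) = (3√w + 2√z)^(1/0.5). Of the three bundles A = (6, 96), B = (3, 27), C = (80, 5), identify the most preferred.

Bundle C

Evaluate utility at each bundle:
U(A) = 726.000.
U(B) = 243.000.
U(C) = 980.000.
Highest utility is C, so C ≻ A ≻ B.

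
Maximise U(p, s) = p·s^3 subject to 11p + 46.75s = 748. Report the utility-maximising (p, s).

MU_p = s^3 and MU_s = 3·p·s^2.
MRS = MU_p/MU_s = (1/3)·s/p.
Tangency: set MRS = p_p/p_s = 11/46.75 = 4/17.
So (1/3)·s/p = 4/17, i.e. s = (12/17)·p.
Substitute into the budget 11·p + 46.75·s = 748: 44·p = 748, so p* = 17.
Then s* = (12/17)·17 = 12.

p* = 17, s* = 12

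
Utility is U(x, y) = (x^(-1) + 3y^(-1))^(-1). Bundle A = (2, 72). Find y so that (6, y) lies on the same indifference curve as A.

U depends on (x, y) only through S = x^(-1) + 3y^(-1), so equal utility means equal S. At (2, 72): S = 13/24.
With x = 6: 6^(-1) = 1/6, so 3y^(-1) = 13/24 − 1/6 = 0.375, i.e. y^(-1) = 0.125.
Hence y = 1/0.125 = 8.
Check: U(6, 8) = 1.8462.

y = 8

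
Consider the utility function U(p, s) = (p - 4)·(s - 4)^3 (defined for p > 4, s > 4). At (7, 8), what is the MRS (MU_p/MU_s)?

MRS = 4/9

MU_p = (s−4)^3, MU_s = 3·(p−4)·(s−4)^2.
MRS = (1/3)·(s−4)/(p−4).
At (7, 8): MRS = 4/9.
That is, one extra unit of p is worth 4/9 units of s at the margin.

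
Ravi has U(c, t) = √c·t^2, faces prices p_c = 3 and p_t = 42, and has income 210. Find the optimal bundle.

MU_c = 0.5·c^(-0.5)·t^2 and MU_t = 2·√c·t.
MRS = MU_c/MU_t = (0.25)·t/c.
Tangency: set MRS = p_c/p_t = 3/42 = 1/14.
So (0.25)·t/c = 1/14, i.e. t = (2/7)·c.
Substitute into the budget 3·c + 42·t = 210: 15·c = 210, so c* = 14.
Then t* = (2/7)·14 = 4.

c* = 14, t* = 4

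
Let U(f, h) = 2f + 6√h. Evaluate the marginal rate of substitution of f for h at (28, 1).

MRS = 2/3

MU_f = 2, MU_h = 6/(2√h).
MRS = 2 ÷ (6/(2√h)).
At (28, 1): MRS = 2/3.
So at (28, 1) the consumer would give up 2/3 units of h for one more unit of f.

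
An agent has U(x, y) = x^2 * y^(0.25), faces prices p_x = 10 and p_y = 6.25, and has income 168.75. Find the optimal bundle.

x* = 15, y* = 3

MU_x = 2·x·y^(0.25) and MU_y = 0.25·x^2·y^(-0.75).
MRS = MU_x/MU_y = (8)·y/x.
Tangency: set MRS = p_x/p_y = 10/6.25 = 1.6.
So (8)·y/x = 1.6, i.e. y = 0.2·x.
Substitute into the budget 10·x + 6.25·y = 168.75: 11.25·x = 168.75, so x* = 15.
Then y* = 0.2·15 = 3.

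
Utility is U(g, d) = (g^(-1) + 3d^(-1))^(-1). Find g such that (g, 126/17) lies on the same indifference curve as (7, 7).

U depends on (g, d) only through S = g^(-1) + 3d^(-1), so equal utility means equal S. At (7, 7): S = 4/7.
With d = 126/17: 3·(126/17)^(-1) = 17/42, so g^(-1) = 4/7 − 17/42 = 1/6.
Hence g = 1/(1/6) = 6.
Check: U(6, 126/17) = 1.75.

g = 6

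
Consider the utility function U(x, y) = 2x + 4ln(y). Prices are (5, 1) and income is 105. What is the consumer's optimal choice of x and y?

x* = 19, y* = 10

MU_x = 2, MU_y = 4/y.
MRS = 2 ÷ (4/y).
Tangency: set MRS = p_x/p_y = 5/1 = 5.
MRS depends only on y: 0.5·y = 5 ⇒ y* = 5/0.5 = 10.
From the budget, 5·x = 105 − 1·10 = 95, so x* = 19.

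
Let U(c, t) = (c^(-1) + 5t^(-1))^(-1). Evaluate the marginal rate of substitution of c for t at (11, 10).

For CES with ρ = -1, MRS = (1/5)·(t/c)^2.
At (11, 10): MRS = 20/121.
So at (11, 10) the consumer would give up 20/121 units of t for one more unit of c.

MRS = 20/121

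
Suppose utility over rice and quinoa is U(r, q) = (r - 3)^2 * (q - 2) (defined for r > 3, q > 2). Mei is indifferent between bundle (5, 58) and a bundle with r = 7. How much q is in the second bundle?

q = 16

U(5, 58) = 224.
Set U(7, q) = 224 and solve.
With r = 7: (7 − 3)^2 = 16, so (q − 2) = 224/16 = 14.
So q = 2 + 14 = 16.
Check: U(7, 16) = 224.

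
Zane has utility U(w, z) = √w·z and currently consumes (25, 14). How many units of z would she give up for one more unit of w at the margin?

MU_w = 0.5·w^(-0.5)·z and MU_z = √w.
MRS = MU_w/MU_z = (0.5)·z/w.
At (25, 14): MRS = 7/25.
The indifference curve has slope −7/25 at this bundle.

MRS = 7/25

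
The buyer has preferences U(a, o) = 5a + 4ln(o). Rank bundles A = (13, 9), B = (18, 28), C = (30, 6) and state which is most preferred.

Evaluate utility at each bundle:
U(A) = 73.789.
U(B) = 103.329.
U(C) = 157.167.
Highest utility is C, so C ≻ B ≻ A.

Bundle C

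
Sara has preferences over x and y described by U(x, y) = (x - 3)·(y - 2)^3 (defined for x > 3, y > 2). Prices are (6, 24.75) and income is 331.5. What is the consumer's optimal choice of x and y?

x* = 14, y* = 10

MU_x = (y−2)^3, MU_y = 3·(x−3)·(y−2)^2.
MRS = (1/3)·(y−2)/(x−3).
Tangency: set MRS = p_x/p_y = 6/24.75 = 8/33.
So (1/3)·(y − 2)/(x − 3) = 8/33, i.e. (y − 2) = (8/11)·(x − 3).
Rewrite the budget in excess-of-subsistence terms: 6·(x − 3) + 24.75·(y − 2) = 331.5 − 6·3 − 24.75·2 = 264.
Substituting, 24·(x − 3) = 264, so x − 3 = 11 and x* = 14.
Then y − 2 = (8/11)·11 = 8, so y* = 10.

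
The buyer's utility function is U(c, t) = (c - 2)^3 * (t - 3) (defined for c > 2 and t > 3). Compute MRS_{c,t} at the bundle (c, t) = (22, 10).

MRS = 1.05

MU_c = 3·(c−2)^2·(t−3), MU_t = (c−2)^3.
MRS = (3/1)·(t−3)/(c−2).
At (22, 10): MRS = 1.05.
The indifference curve has slope −1.05 at this bundle.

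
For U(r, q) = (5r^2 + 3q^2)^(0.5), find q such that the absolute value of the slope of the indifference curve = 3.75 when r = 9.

q = 4

For CES with ρ = 2, MRS = (5/3)·(q/r)^(-1).
Setting (5/3)·(q/9)^(-1) = 3.75 gives (q/9)^(-1) = 2.25, so q/9 = 4/9 and q = 4.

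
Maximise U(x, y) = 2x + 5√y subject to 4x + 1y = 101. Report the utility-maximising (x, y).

MU_x = 2, MU_y = 5/(2√y).
MRS = 2 ÷ (5/(2√y)).
Tangency: set MRS = p_x/p_y = 4/1 = 4.
MRS depends only on y: 0.8·√y = 4 ⇒ √y = 4/0.8 = 5 ⇒ y* = 25.
From the budget, 4·x = 101 − 1·25 = 76, so x* = 19.

x* = 19, y* = 25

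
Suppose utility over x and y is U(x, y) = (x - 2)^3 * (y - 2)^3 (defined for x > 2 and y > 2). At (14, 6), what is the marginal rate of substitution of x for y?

MRS = 1/3

MU_x = 3·(x−2)^2·(y−2)^3, MU_y = 3·(x−2)^3·(y−2)^2.
MRS = (y−2)/(x−2).
At (14, 6): MRS = 1/3.
The indifference curve has slope −1/3 at this bundle.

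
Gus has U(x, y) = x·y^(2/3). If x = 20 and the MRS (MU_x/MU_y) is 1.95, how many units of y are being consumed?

MU_x = y^(2/3) and MU_y = 2/3·x·y^(-1/3).
MRS = MU_x/MU_y = (1.5)·y/x.
Substitute x = 20: MRS = y/(40/3). Setting y/(40/3) = 1.95 gives y = 1.95·(40/3) = 26.

y = 26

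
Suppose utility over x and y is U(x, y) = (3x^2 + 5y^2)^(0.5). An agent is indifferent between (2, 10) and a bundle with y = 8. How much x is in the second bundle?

x = 8

U depends on (x, y) only through S = 3x^2 + 5y^2, so equal utility means equal S. At (2, 10): S = 512.
With y = 8: 5·8^2 = 320, so 3x^2 = 512 − 320 = 192, i.e. x^2 = 64.
Hence x = √64 = 8.
Check: U(8, 8) = 22.6274.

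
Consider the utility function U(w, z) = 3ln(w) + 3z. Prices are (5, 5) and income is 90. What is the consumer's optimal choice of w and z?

MU_w = 3/w, MU_z = 3.
MRS = 3/w ÷ 3.
Tangency: set MRS = p_w/p_z = 5/5 = 1.
MRS depends only on w: 1/w = 1 ⇒ w* = 1/1 = 1.
From the budget, 5·z = 90 − 5·1 = 85, so z* = 17.

w* = 1, z* = 17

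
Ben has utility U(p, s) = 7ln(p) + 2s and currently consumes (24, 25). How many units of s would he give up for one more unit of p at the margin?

MRS = 7/48

MU_p = 7/p, MU_s = 2.
MRS = 7/p ÷ 2.
At (24, 25): MRS = 7/48.
So at (24, 25) the consumer would give up 7/48 units of s for one more unit of p.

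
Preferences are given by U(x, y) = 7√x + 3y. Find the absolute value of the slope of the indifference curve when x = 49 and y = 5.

MRS = 1/6

MU_x = 7/(2√x), MU_y = 3.
MRS = 7/(2√x) ÷ 3.
At (49, 5): MRS = 1/6.
So at (49, 5) the consumer would give up 1/6 units of y for one more unit of x.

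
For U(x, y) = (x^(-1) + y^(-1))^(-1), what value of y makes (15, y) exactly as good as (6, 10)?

U depends on (x, y) only through S = x^(-1) + y^(-1), so equal utility means equal S. At (6, 10): S = 4/15.
With x = 15: 15^(-1) = 1/15, so y^(-1) = 4/15 − 1/15 = 0.2.
Hence y = 1/0.2 = 5.
Check: U(15, 5) = 3.75.

y = 5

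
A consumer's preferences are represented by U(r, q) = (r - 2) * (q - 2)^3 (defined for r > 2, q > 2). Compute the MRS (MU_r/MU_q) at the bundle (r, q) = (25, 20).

MU_r = (q−2)^3, MU_q = 3·(r−2)·(q−2)^2.
MRS = (1/3)·(q−2)/(r−2).
At (25, 20): MRS = 6/23.
The indifference curve has slope −6/23 at this bundle.

MRS = 6/23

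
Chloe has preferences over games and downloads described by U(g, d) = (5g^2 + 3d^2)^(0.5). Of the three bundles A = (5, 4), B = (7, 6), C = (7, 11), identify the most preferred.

Evaluate utility at each bundle:
U(A) = 13.153.
U(B) = 18.788.
U(C) = 24.658.
Highest utility is C, so C ≻ B ≻ A.

Bundle C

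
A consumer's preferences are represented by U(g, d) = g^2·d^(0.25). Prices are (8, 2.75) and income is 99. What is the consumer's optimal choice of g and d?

g* = 11, d* = 4

MU_g = 2·g·d^(0.25) and MU_d = 0.25·g^2·d^(-0.75).
MRS = MU_g/MU_d = (8)·d/g.
Tangency: set MRS = p_g/p_d = 8/2.75 = 32/11.
So (8)·d/g = 32/11, i.e. d = (4/11)·g.
Substitute into the budget 8·g + 2.75·d = 99: 9·g = 99, so g* = 11.
Then d* = (4/11)·11 = 4.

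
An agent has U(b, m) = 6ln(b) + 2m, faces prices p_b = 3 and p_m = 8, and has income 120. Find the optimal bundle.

MU_b = 6/b, MU_m = 2.
MRS = 6/b ÷ 2.
Tangency: set MRS = p_b/p_m = 3/8 = 0.375.
MRS depends only on b: 3/b = 0.375 ⇒ b* = 3/0.375 = 8.
From the budget, 8·m = 120 − 3·8 = 96, so m* = 12.

b* = 8, m* = 12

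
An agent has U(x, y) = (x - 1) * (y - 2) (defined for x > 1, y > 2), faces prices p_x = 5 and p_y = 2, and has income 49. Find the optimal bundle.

MU_x = (y−2), MU_y = (x−1).
MRS = (y−2)/(x−1).
Tangency: set MRS = p_x/p_y = 5/2 = 2.5.
So (y − 2)/(x − 1) = 2.5, i.e. (y − 2) = 2.5·(x − 1).
Rewrite the budget in excess-of-subsistence terms: 5·(x − 1) + 2·(y − 2) = 49 − 5·1 − 2·2 = 40.
Substituting, 10·(x − 1) = 40, so x − 1 = 4 and x* = 5.
Then y − 2 = 2.5·4 = 10, so y* = 12.

x* = 5, y* = 12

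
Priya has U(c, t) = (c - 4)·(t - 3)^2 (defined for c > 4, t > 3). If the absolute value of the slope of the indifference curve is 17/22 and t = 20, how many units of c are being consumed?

MU_c = (t−3)^2, MU_t = 2·(c−4)·(t−3).
MRS = (1/2)·(t−3)/(c−4).
Substitute t = 20: MRS = 8.5/(c − 4). Setting this equal to 17/22 gives c − 4 = 8.5/(17/22) = 11, so c = 15.

c = 15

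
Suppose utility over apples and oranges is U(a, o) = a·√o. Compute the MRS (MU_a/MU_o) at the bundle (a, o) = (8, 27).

MU_a = √o and MU_o = 0.5·a·o^(-0.5).
MRS = MU_a/MU_o = (2)·o/a.
At (8, 27): MRS = 6.75.
The indifference curve has slope −6.75 at this bundle.

MRS = 6.75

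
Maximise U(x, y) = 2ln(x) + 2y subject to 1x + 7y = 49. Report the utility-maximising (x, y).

x* = 7, y* = 6

MU_x = 2/x, MU_y = 2.
MRS = 2/x ÷ 2.
Tangency: set MRS = p_x/p_y = 1/7.
MRS depends only on x: 1/x = 1/7 ⇒ x* = 1/(1/7) = 7.
From the budget, 7·y = 49 − 1·7 = 42, so y* = 6.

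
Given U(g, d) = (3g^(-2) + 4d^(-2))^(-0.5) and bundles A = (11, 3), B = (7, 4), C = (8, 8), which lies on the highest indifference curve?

Bundle C

Evaluate utility at each bundle:
U(A) = 1.460.
U(B) = 1.793.
U(C) = 3.024.
Highest utility is C, so C ≻ B ≻ A.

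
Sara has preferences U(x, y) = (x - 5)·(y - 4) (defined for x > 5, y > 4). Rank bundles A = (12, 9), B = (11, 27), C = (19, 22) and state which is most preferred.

Evaluate utility at each bundle:
U(A) = 35.
U(B) = 138.
U(C) = 252.
Highest utility is C, so C ≻ B ≻ A.

Bundle C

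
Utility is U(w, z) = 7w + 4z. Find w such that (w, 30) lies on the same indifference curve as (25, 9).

U(25, 9) = 211.
Set U(w, 30) = 211 and solve.
7w + 4·30 = 211 ⇒ 7w = 91 ⇒ w = 13.
Check: U(13, 30) = 211.

w = 13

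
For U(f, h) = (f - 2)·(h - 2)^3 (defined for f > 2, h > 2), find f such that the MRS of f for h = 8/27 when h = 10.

MU_f = (h−2)^3, MU_h = 3·(f−2)·(h−2)^2.
MRS = (1/3)·(h−2)/(f−2).
Substitute h = 10: MRS = (8/3)/(f − 2). Setting this equal to 8/27 gives f − 2 = (8/3)/(8/27) = 9, so f = 11.

f = 11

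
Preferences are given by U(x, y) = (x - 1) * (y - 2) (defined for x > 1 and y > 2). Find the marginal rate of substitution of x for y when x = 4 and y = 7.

MU_x = (y−2), MU_y = (x−1).
MRS = (y−2)/(x−1).
At (4, 7): MRS = 5/3.
The indifference curve has slope −5/3 at this bundle.

MRS = 5/3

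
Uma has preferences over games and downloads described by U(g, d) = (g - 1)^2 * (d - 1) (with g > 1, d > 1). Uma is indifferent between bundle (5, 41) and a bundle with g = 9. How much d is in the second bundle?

U(5, 41) = 640.
Set U(9, d) = 640 and solve.
With g = 9: (9 − 1)^2 = 64, so (d − 1) = 640/64 = 10.
So d = 1 + 10 = 11.
Check: U(9, 11) = 640.

d = 11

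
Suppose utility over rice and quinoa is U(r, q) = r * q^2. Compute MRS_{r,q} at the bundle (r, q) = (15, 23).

MRS = 23/30

MU_r = q^2 and MU_q = 2·r·q.
MRS = MU_r/MU_q = (1/2)·q/r.
At (15, 23): MRS = 23/30.
The indifference curve has slope −23/30 at this bundle.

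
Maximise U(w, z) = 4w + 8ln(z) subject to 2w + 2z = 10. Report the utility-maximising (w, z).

MU_w = 4, MU_z = 8/z.
MRS = 4 ÷ (8/z).
Tangency: set MRS = p_w/p_z = 2/2 = 1.
MRS depends only on z: 0.5·z = 1 ⇒ z* = 1/0.5 = 2.
From the budget, 2·w = 10 − 2·2 = 6, so w* = 3.

w* = 3, z* = 2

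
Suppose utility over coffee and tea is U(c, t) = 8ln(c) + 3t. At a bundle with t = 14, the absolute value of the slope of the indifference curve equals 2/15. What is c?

c = 20

MU_c = 8/c, MU_t = 3.
MRS = 8/c ÷ 3.
MRS depends only on c: (8/3)/c = 2/15 ⇒ c = (8/3)/(2/15) = 20.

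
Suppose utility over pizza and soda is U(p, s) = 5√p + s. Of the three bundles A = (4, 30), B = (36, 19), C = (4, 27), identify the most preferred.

Evaluate utility at each bundle:
U(A) = 40.000.
U(B) = 49.000.
U(C) = 37.000.
Highest utility is B, so B ≻ A ≻ C.

Bundle B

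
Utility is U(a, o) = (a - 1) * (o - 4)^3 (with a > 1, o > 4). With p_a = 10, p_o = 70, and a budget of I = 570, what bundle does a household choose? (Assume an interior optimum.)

a* = 8, o* = 7

MU_a = (o−4)^3, MU_o = 3·(a−1)·(o−4)^2.
MRS = (1/3)·(o−4)/(a−1).
Tangency: set MRS = p_a/p_o = 10/70 = 1/7.
So (1/3)·(o − 4)/(a − 1) = 1/7, i.e. (o − 4) = (3/7)·(a − 1).
Rewrite the budget in excess-of-subsistence terms: 10·(a − 1) + 70·(o − 4) = 570 − 10·1 − 70·4 = 280.
Substituting, 40·(a − 1) = 280, so a − 1 = 7 and a* = 8.
Then o − 4 = (3/7)·7 = 3, so o* = 7.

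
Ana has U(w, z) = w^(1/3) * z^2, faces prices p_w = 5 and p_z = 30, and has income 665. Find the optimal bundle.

w* = 19, z* = 19

MU_w = 1/3·w^(-2/3)·z^2 and MU_z = 2·w^(1/3)·z.
MRS = MU_w/MU_z = (1/6)·z/w.
Tangency: set MRS = p_w/p_z = 5/30 = 1/6.
So (1/6)·z/w = 1/6, i.e. z = w.
Substitute into the budget 5·w + 30·z = 665: 35·w = 665, so w* = 19.
Then z* = 19.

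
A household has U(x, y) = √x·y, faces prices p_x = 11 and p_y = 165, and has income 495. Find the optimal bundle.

x* = 15, y* = 2

MU_x = 0.5·x^(-0.5)·y and MU_y = √x.
MRS = MU_x/MU_y = (0.5)·y/x.
Tangency: set MRS = p_x/p_y = 11/165 = 1/15.
So (0.5)·y/x = 1/15, i.e. y = (2/15)·x.
Substitute into the budget 11·x + 165·y = 495: 33·x = 495, so x* = 15.
Then y* = (2/15)·15 = 2.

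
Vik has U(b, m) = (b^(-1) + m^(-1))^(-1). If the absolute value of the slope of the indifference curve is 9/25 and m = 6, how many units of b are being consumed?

For CES with ρ = -1, MRS = (m/b)^2.
Setting (6/b)^2 = 9/25 gives 6/b = 0.6 and b = 10.

b = 10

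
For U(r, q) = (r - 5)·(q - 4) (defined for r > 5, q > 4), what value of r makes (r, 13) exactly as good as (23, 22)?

r = 41

U(23, 22) = 324.
Set U(r, 13) = 324 and solve.
With q = 13: (13 − 4) = 9, so (r − 5) = 324/9 = 36.
So r = 5 + 36 = 41.
Check: U(41, 13) = 324.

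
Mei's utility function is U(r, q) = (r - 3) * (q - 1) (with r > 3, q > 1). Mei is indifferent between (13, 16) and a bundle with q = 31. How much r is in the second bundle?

U(13, 16) = 150.
Set U(r, 31) = 150 and solve.
With q = 31: (31 − 1) = 30, so (r − 3) = 150/30 = 5.
So r = 3 + 5 = 8.
Check: U(8, 31) = 150.

r = 8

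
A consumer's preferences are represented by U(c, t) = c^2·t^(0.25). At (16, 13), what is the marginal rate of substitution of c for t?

MU_c = 2·c·t^(0.25) and MU_t = 0.25·c^2·t^(-0.75).
MRS = MU_c/MU_t = (8)·t/c.
At (16, 13): MRS = 6.5.
So at (16, 13) the consumer would give up 6.5 units of t for one more unit of c.

MRS = 6.5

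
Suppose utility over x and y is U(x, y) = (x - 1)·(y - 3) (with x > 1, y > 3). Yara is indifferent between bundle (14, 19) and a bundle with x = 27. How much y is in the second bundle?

U(14, 19) = 208.
Set U(27, y) = 208 and solve.
With x = 27: (27 − 1) = 26, so (y − 3) = 208/26 = 8.
So y = 3 + 8 = 11.
Check: U(27, 11) = 208.

y = 11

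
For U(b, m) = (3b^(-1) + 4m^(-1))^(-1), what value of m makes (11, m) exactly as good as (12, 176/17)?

U depends on (b, m) only through S = 3b^(-1) + 4m^(-1), so equal utility means equal S. At (12, 176/17): S = 7/11.
With b = 11: 3·11^(-1) = 3/11, so 4m^(-1) = 7/11 − 3/11 = 4/11, i.e. m^(-1) = 1/11.
Hence m = 1/(1/11) = 11.
Check: U(11, 11) = 1.5714.

m = 11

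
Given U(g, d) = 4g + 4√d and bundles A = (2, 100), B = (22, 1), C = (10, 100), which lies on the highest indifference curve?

Bundle B

Evaluate utility at each bundle:
U(A) = 48.000.
U(B) = 92.000.
U(C) = 80.000.
Highest utility is B, so B ≻ C ≻ A.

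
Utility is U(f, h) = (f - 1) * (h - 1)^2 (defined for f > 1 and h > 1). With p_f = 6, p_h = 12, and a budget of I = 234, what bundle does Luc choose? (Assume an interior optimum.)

MU_f = (h−1)^2, MU_h = 2·(f−1)·(h−1).
MRS = (1/2)·(h−1)/(f−1).
Tangency: set MRS = p_f/p_h = 6/12 = 0.5.
So (1/2)·(h − 1)/(f − 1) = 0.5, i.e. (h − 1) = (f − 1).
Rewrite the budget in excess-of-subsistence terms: 6·(f − 1) + 12·(h − 1) = 234 − 6·1 − 12·1 = 216.
Substituting, 18·(f − 1) = 216, so f − 1 = 12 and f* = 13.
Then h − 1 = 12, so h* = 13.

f* = 13, h* = 13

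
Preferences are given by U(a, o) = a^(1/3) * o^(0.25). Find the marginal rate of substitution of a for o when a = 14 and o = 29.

MRS = 58/21

MU_a = 1/3·a^(-2/3)·o^(0.25) and MU_o = 0.25·a^(1/3)·o^(-0.75).
MRS = MU_a/MU_o = (4/3)·o/a.
At (14, 29): MRS = 58/21.
The indifference curve has slope −58/21 at this bundle.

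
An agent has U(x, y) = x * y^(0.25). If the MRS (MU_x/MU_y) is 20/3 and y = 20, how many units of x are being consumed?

x = 12

MU_x = y^(0.25) and MU_y = 0.25·x·y^(-0.75).
MRS = MU_x/MU_y = (4)·y/x.
Substitute y = 20: MRS = 80/x. Setting 80/x = 20/3 gives x = 80/(20/3) = 12.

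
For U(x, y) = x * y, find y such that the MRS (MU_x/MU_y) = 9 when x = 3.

y = 27

MU_x = y and MU_y = x.
MRS = MU_x/MU_y = y/x.
Substitute x = 3: MRS = y/3. Setting y/3 = 9 gives y = 9·3 = 27.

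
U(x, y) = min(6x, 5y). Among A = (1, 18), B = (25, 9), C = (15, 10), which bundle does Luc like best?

Evaluate utility at each bundle:
U(A) = 6.
U(B) = 45.
U(C) = 50.
Highest utility is C, so C ≻ B ≻ A.

Bundle C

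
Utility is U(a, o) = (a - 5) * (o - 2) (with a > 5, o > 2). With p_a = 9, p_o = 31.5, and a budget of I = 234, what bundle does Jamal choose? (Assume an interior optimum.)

a* = 12, o* = 4

MU_a = (o−2), MU_o = (a−5).
MRS = (o−2)/(a−5).
Tangency: set MRS = p_a/p_o = 9/31.5 = 2/7.
So (o − 2)/(a − 5) = 2/7, i.e. (o − 2) = (2/7)·(a − 5).
Rewrite the budget in excess-of-subsistence terms: 9·(a − 5) + 31.5·(o − 2) = 234 − 9·5 − 31.5·2 = 126.
Substituting, 18·(a − 5) = 126, so a − 5 = 7 and a* = 12.
Then o − 2 = (2/7)·7 = 2, so o* = 4.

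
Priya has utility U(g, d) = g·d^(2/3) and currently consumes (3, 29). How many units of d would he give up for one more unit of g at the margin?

MU_g = d^(2/3) and MU_d = 2/3·g·d^(-1/3).
MRS = MU_g/MU_d = (1.5)·d/g.
At (3, 29): MRS = 14.5.
So at (3, 29) the consumer would give up 14.5 units of d for one more unit of g.

MRS = 14.5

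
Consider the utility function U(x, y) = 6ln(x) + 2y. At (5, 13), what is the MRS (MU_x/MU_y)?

MU_x = 6/x, MU_y = 2.
MRS = 6/x ÷ 2.
At (5, 13): MRS = 0.6.
So at (5, 13) the consumer would give up 0.6 units of y for one more unit of x.

MRS = 0.6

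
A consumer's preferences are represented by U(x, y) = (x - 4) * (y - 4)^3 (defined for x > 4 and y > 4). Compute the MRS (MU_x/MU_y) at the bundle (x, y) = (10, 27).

MU_x = (y−4)^3, MU_y = 3·(x−4)·(y−4)^2.
MRS = (1/3)·(y−4)/(x−4).
At (10, 27): MRS = 23/18.
So at (10, 27) the consumer would give up 23/18 units of y for one more unit of x.

MRS = 23/18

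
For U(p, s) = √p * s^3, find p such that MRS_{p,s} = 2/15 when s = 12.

MU_p = 0.5·p^(-0.5)·s^3 and MU_s = 3·√p·s^2.
MRS = MU_p/MU_s = (1/6)·s/p.
Substitute s = 12: MRS = 2/p. Setting 2/p = 2/15 gives p = 2/(2/15) = 15.

p = 15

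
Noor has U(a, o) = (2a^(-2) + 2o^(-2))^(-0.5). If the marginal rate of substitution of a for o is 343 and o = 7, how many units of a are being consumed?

a = 1

For CES with ρ = -2, MRS = (o/a)^3.
Setting (7/a)^3 = 343 gives 7/a = 7 and a = 1.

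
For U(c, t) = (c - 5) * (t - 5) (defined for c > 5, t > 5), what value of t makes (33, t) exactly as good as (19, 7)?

t = 6

U(19, 7) = 28.
Set U(33, t) = 28 and solve.
With c = 33: (33 − 5) = 28, so (t − 5) = 28/28 = 1.
So t = 5 + 1 = 6.
Check: U(33, 6) = 28.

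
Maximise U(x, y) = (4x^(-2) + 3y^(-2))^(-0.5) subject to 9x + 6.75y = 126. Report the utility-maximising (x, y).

For CES with ρ = -2, MRS = (4/3)·(y/x)^3.
Tangency: set MRS = p_x/p_y = 9/6.75 = 4/3.
So (y/x)^3 = 1; taking the cube root, y/x = 1, i.e. y = x.
Substitute into the budget 9·x + 6.75·y = 126: 15.75·x = 126, so x* = 8 and y* = 8.

x* = 8, y* = 8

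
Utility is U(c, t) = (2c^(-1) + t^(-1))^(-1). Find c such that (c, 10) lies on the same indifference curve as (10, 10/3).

U depends on (c, t) only through S = 2c^(-1) + t^(-1), so equal utility means equal S. At (10, 10/3): S = 0.5.
With t = 10: 10^(-1) = 0.1, so 2c^(-1) = 0.5 − 0.1 = 0.4, i.e. c^(-1) = 0.2.
Hence c = 1/0.2 = 5.
Check: U(5, 10) = 2.

c = 5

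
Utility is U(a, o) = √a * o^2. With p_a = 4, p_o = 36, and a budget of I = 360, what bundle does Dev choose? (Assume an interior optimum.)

a* = 18, o* = 8

MU_a = 0.5·a^(-0.5)·o^2 and MU_o = 2·√a·o.
MRS = MU_a/MU_o = (0.25)·o/a.
Tangency: set MRS = p_a/p_o = 4/36 = 1/9.
So (0.25)·o/a = 1/9, i.e. o = (4/9)·a.
Substitute into the budget 4·a + 36·o = 360: 20·a = 360, so a* = 18.
Then o* = (4/9)·18 = 8.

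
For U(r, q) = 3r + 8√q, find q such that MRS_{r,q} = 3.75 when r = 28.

q = 25

MU_r = 3, MU_q = 8/(2√q).
MRS = 3 ÷ (8/(2√q)).
MRS depends only on q: 0.75·√q = 3.75 ⇒ √q = 3.75/0.75 = 5 ⇒ q = 25.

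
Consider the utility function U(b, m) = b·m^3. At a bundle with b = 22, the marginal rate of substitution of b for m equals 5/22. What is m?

MU_b = m^3 and MU_m = 3·b·m^2.
MRS = MU_b/MU_m = (1/3)·m/b.
Substitute b = 22: MRS = m/66. Setting m/66 = 5/22 gives m = (5/22)·66 = 15.

m = 15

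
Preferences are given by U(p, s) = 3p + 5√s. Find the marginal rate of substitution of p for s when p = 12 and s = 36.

MU_p = 3, MU_s = 5/(2√s).
MRS = 3 ÷ (5/(2√s)).
At (12, 36): MRS = 7.2.
The indifference curve has slope −7.2 at this bundle.

MRS = 7.2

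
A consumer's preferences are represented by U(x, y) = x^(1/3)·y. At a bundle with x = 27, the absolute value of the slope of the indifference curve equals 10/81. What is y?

y = 10

MU_x = 1/3·x^(-2/3)·y and MU_y = x^(1/3).
MRS = MU_x/MU_y = (1/3)·y/x.
Substitute x = 27: MRS = y/81. Setting y/81 = 10/81 gives y = (10/81)·81 = 10.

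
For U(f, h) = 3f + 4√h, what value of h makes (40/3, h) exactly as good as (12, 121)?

U(12, 121) = 80.
Set U(40/3, h) = 80 and solve.
With f = 40/3: 4√h = 80 − 3·40/3 = 40, so √h = 10 and h = 100.
Check: U(40/3, 100) = 80.

h = 100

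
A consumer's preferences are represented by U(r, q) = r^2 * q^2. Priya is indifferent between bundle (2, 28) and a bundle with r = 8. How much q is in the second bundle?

q = 7

U(2, 28) = 3136.
Set U(8, q) = 3136 and solve.
With r = 8: 8^2 = 64, so q^2 = 3136/64 = 49; taking the square root, q = 7.
Check: U(8, 7) = 3136.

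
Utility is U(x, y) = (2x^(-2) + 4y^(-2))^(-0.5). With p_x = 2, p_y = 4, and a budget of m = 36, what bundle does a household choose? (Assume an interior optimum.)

For CES with ρ = -2, MRS = (2/4)·(y/x)^3.
Tangency: set MRS = p_x/p_y = 2/4 = 0.5.
So (y/x)^3 = 1; taking the cube root, y/x = 1, i.e. y = x.
Substitute into the budget 2·x + 4·y = 36: 6·x = 36, so x* = 6 and y* = 6.

x* = 6, y* = 6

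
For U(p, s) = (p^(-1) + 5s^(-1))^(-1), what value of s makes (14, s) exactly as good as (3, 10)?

s = 105/16

U depends on (p, s) only through S = p^(-1) + 5s^(-1), so equal utility means equal S. At (3, 10): S = 5/6.
With p = 14: 14^(-1) = 1/14, so 5s^(-1) = 5/6 − 1/14 = 16/21, i.e. s^(-1) = 16/105.
Hence s = 1/(16/105) = 105/16.
Check: U(14, 105/16) = 1.2.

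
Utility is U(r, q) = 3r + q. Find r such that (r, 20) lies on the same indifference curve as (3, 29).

r = 6

U(3, 29) = 38.
Set U(r, 20) = 38 and solve.
3r + 20 = 38 ⇒ 3r = 18 ⇒ r = 6.
Check: U(6, 20) = 38.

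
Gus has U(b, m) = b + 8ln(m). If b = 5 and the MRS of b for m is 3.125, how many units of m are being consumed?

MU_b = 1, MU_m = 8/m.
MRS = 1 ÷ (8/m).
MRS depends only on m: 0.125·m = 3.125 ⇒ m = 3.125/0.125 = 25.

m = 25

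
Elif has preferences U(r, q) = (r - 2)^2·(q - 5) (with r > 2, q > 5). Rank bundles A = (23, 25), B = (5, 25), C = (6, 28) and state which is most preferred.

Evaluate utility at each bundle:
U(A) = 8820.
U(B) = 180.
U(C) = 368.
Highest utility is A, so A ≻ C ≻ B.

Bundle A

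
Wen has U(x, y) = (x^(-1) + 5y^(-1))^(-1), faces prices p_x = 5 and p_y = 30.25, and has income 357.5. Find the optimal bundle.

x* = 11, y* = 10

For CES with ρ = -1, MRS = (1/5)·(y/x)^2.
Tangency: set MRS = p_x/p_y = 5/30.25 = 20/121.
So (y/x)^2 = 100/121; taking the square root, y/x = 10/11, i.e. y = (10/11)·x.
Substitute into the budget 5·x + 30.25·y = 357.5: 32.5·x = 357.5, so x* = 11 and y* = (10/11)·11 = 10.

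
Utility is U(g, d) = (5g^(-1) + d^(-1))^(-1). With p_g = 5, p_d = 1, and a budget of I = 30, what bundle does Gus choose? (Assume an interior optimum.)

For CES with ρ = -1, MRS = (5/1)·(d/g)^2.
Tangency: set MRS = p_g/p_d = 5/1 = 5.
So (d/g)^2 = 1; taking the square root, d/g = 1, i.e. d = g.
Substitute into the budget 5·g + 1·d = 30: 6·g = 30, so g* = 5 and d* = 5.

g* = 5, d* = 5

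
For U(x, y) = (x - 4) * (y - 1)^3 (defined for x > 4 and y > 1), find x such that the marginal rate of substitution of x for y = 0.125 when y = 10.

MU_x = (y−1)^3, MU_y = 3·(x−4)·(y−1)^2.
MRS = (1/3)·(y−1)/(x−4).
Substitute y = 10: MRS = 3/(x − 4). Setting this equal to 0.125 gives x − 4 = 3/0.125 = 24, so x = 28.

x = 28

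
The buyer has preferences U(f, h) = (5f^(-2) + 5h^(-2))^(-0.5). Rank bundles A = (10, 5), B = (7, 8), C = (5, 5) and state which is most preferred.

Bundle B

Evaluate utility at each bundle:
U(A) = 2.000.
U(B) = 2.356.
U(C) = 1.581.
Highest utility is B, so B ≻ A ≻ C.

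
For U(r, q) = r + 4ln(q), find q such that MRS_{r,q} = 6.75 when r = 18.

q = 27

MU_r = 1, MU_q = 4/q.
MRS = 1 ÷ (4/q).
MRS depends only on q: 0.25·q = 6.75 ⇒ q = 6.75/0.25 = 27.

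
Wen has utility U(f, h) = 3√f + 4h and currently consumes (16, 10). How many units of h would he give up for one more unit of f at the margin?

MRS = 3/32

MU_f = 3/(2√f), MU_h = 4.
MRS = 3/(2√f) ÷ 4.
At (16, 10): MRS = 3/32.
The indifference curve has slope −3/32 at this bundle.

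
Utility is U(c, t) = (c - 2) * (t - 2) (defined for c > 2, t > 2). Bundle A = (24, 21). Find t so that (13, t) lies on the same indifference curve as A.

U(24, 21) = 418.
Set U(13, t) = 418 and solve.
With c = 13: (13 − 2) = 11, so (t − 2) = 418/11 = 38.
So t = 2 + 38 = 40.
Check: U(13, 40) = 418.

t = 40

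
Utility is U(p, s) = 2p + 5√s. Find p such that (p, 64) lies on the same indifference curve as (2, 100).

p = 7

U(2, 100) = 54.
Set U(p, 64) = 54 and solve.
With s = 64: √64 = 8, so 2p = 54 − 5·8 = 14 and p = 7.
Check: U(7, 64) = 54.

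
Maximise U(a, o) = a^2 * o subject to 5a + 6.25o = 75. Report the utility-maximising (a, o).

a* = 10, o* = 4

MU_a = 2·a·o and MU_o = a^2.
MRS = MU_a/MU_o = (2/1)·o/a.
Tangency: set MRS = p_a/p_o = 5/6.25 = 0.8.
So (2/1)·o/a = 0.8, i.e. o = 0.4·a.
Substitute into the budget 5·a + 6.25·o = 75: 7.5·a = 75, so a* = 10.
Then o* = 0.4·10 = 4.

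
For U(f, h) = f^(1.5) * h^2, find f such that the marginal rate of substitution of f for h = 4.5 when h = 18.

MU_f = 1.5·√f·h^2 and MU_h = 2·f^(1.5)·h.
MRS = MU_f/MU_h = (0.75)·h/f.
Substitute h = 18: MRS = 13.5/f. Setting 13.5/f = 4.5 gives f = 13.5/4.5 = 3.

f = 3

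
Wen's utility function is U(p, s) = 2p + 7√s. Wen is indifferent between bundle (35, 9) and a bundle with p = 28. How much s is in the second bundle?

s = 25

U(35, 9) = 91.
Set U(28, s) = 91 and solve.
With p = 28: 7√s = 91 − 2·28 = 35, so √s = 5 and s = 25.
Check: U(28, 25) = 91.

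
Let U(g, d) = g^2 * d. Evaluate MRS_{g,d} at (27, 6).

MU_g = 2·g·d and MU_d = g^2.
MRS = MU_g/MU_d = (2/1)·d/g.
At (27, 6): MRS = 4/9.
So at (27, 6) the consumer would give up 4/9 units of d for one more unit of g.

MRS = 4/9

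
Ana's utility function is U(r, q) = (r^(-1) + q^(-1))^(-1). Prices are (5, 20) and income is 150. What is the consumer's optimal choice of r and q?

r* = 10, q* = 5

For CES with ρ = -1, MRS = (q/r)^2.
Tangency: set MRS = p_r/p_q = 5/20 = 0.25.
So (q/r)^2 = 0.25; taking the square root, q/r = 0.5, i.e. q = 0.5·r.
Substitute into the budget 5·r + 20·q = 150: 15·r = 150, so r* = 10 and q* = 0.5·10 = 5.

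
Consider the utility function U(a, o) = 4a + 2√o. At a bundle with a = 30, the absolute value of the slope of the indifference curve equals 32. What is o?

o = 64

MU_a = 4, MU_o = 2/(2√o).
MRS = 4 ÷ (2/(2√o)).
MRS depends only on o: 4·√o = 32 ⇒ √o = 32/4 = 8 ⇒ o = 64.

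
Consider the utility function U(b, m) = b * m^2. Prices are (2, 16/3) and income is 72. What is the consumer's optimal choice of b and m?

MU_b = m^2 and MU_m = 2·b·m.
MRS = MU_b/MU_m = (1/2)·m/b.
Tangency: set MRS = p_b/p_m = 2/(16/3) = 0.375.
So (1/2)·m/b = 0.375, i.e. m = 0.75·b.
Substitute into the budget 2·b + (16/3)·m = 72: 6·b = 72, so b* = 12.
Then m* = 0.75·12 = 9.

b* = 12, m* = 9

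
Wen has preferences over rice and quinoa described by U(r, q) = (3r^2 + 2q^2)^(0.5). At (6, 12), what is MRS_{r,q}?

MRS = 0.75

For CES with ρ = 2, MRS = (3/2)·(q/r)^(-1).
At (6, 12): MRS = 0.75.
So at (6, 12) the consumer would give up 0.75 units of q for one more unit of r.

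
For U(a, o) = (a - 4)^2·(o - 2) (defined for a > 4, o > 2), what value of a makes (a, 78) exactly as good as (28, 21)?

U(28, 21) = 10944.
Set U(a, 78) = 10944 and solve.
With o = 78: (78 − 2) = 76, so (a − 4)^2 = 10944/76 = 144.
Taking the square root (with a > 4): a − 4 = 12, so a = 16.
Check: U(16, 78) = 10944.

a = 16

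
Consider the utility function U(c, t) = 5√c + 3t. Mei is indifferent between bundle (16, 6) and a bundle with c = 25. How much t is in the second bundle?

t = 13/3

U(16, 6) = 38.
Set U(25, t) = 38 and solve.
With c = 25: √25 = 5, so 3t = 38 − 5·5 = 13 and t = 13/3.
Check: U(25, 13/3) = 38.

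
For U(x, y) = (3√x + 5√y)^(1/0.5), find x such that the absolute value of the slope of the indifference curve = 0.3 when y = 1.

For CES with ρ = 0.5, MRS = (3/5)·√(y/x).
Setting (3/5)·√(1/x) = 0.3 gives √(1/x) = 0.5, so 1/x = 0.25 and x = 4.

x = 4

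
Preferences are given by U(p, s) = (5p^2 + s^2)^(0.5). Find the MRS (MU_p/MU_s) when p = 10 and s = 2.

MRS = 25

For CES with ρ = 2, MRS = (5/1)·(s/p)^(-1).
At (10, 2): MRS = 25.
That is, one extra unit of p is worth 25 units of s at the margin.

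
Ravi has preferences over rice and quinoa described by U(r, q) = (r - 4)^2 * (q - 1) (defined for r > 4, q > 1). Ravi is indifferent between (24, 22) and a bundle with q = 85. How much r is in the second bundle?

U(24, 22) = 8400.
Set U(r, 85) = 8400 and solve.
With q = 85: (85 − 1) = 84, so (r − 4)^2 = 8400/84 = 100.
Taking the square root (with r > 4): r − 4 = 10, so r = 14.
Check: U(14, 85) = 8400.

r = 14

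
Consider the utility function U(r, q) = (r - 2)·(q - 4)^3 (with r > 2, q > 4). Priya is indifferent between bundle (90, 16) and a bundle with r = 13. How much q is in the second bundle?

U(90, 16) = 152064.
Set U(13, q) = 152064 and solve.
With r = 13: (13 − 2) = 11, so (q − 4)^3 = 152064/11 = 13824.
Taking the cube root (with q > 4): q − 4 = 24, so q = 28.
Check: U(13, 28) = 152064.

q = 28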